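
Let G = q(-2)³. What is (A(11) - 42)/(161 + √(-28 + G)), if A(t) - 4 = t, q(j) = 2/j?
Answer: -1449/8650 + 9*I*√29/8650 ≈ -0.16751 + 0.0056031*I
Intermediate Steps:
A(t) = 4 + t
G = -1 (G = (2/(-2))³ = (2*(-½))³ = (-1)³ = -1)
(A(11) - 42)/(161 + √(-28 + G)) = ((4 + 11) - 42)/(161 + √(-28 - 1)) = (15 - 42)/(161 + √(-29)) = -27/(161 + I*√29)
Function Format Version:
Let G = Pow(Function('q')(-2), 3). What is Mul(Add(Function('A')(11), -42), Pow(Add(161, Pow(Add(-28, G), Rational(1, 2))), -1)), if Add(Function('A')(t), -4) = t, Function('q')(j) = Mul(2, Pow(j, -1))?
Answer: Add(Rational(-1449, 8650), Mul(Rational(9, 8650), I, Pow(29, Rational(1, 2)))) ≈ Add(-0.16751, Mul(0.0056031, I))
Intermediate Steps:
Function('A')(t) = Add(4, t)
G = -1 (G = Pow(Mul(2, Pow(-2, -1)), 3) = Pow(Mul(2, Rational(-1, 2)), 3) = Pow(-1, 3) = -1)
Mul(Add(Function('A')(11), -42), Pow(Add(161, Pow(Add(-28, G), Rational(1, 2))), -1)) = Mul(Add(Add(4, 11), -42), Pow(Add(161, Pow(Add(-28, -1), Rational(1, 2))), -1)) = Mul(Add(15, -42), Pow(Add(161, Pow(-29, Rational(1, 2))), -1)) = Mul(-27, Pow(Add(161, Mul(I, Pow(29, Rational(1, 2)))), -1))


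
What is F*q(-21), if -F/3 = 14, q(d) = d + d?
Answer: 1764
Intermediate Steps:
q(d) = 2*d
F = -42 (F = -3*14 = -42)
F*q(-21) = -84*(-21) = -42*(-42) = 1764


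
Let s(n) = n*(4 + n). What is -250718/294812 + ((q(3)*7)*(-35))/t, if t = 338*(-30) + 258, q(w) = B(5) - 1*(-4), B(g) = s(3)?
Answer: -83983972/364166523 ≈ -0.23062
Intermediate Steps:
B(g) = 21 (B(g) = 3*(4 + 3) = 3*7 = 21)
q(w) = 25 (q(w) = 21 - 1*(-4) = 21 + 4 = 25)
t = -9882 (t = -10140 + 258 = -9882)
-250718/294812 + ((q(3)*7)*(-35))/t = -250718/294812 + ((25*7)*(-35))/(-9882) = -250718*1/294812 + (175*(-35))*(-1/9882) = -125359/147406 - 6125*(-1/9882) = -125359/147406 + 6125/9882 = -83983972/364166523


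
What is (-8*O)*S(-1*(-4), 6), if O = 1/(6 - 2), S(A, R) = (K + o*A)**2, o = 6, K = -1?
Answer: -1058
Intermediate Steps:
S(A, R) = (-1 + 6*A)**2
O = 1/4 ≈ 0.25000
(-8*O)*S(-1*(-4), 6) = (-8*1/4)*(-1 + 6*(-1*(-4)))**2 = -2*(-1 + 6*4)**2 = -2*(-1 + 24)**2 = -2*23**2 = -2*529 = -1058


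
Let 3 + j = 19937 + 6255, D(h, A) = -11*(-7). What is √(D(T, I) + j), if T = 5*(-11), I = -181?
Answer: √26266 ≈ 162.07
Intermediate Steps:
T = -55
D(h, A) = 77
j = 26189 (j = -3 + (19937 + 6255) = -3 + 26192 = 26189)
√(D(T, I) + j) = √(77 + 26189) = √26266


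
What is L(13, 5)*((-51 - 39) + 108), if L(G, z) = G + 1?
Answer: 252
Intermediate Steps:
L(G, z) = 1 + G
L(13, 5)*((-51 - 39) + 108) = (1 + 13)*((-51 - 39) + 108) = 14*(-90 + 108) = 14*18 = 252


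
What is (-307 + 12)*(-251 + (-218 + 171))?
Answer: 87910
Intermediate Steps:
(-307 + 12)*(-251 + (-218 + 171)) = -295*(-251 - 47) = -295*(-298) = 87910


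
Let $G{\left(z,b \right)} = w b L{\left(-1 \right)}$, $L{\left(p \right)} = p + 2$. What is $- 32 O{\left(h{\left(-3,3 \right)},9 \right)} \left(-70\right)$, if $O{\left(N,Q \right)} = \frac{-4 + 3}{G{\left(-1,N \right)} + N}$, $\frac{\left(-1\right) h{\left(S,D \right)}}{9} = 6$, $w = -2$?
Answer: $- \frac{1120}{27} \approx -41.482$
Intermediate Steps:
$L{\left(p \right)} = 2 + p$
$h{\left(S,D \right)} = -54$ ($h{\left(S,D \right)} = \left(-9\right) 6 = -54$)
$G{\left(z,b \right)} = - 2 b$ ($G{\left(z,b \right)} = - 2 b \left(2 - 1\right) = - 2 b 1 = - 2 b$)
$O{\left(N,Q \right)} = \frac{1}{N}$ ($O{\left(N,Q \right)} = \frac{-4 + 3}{- 2 N + N} = - \frac{1}{\left(-1\right) N} = - \frac{-1}{N} = \frac{1}{N}$)
$- 32 O{\left(h{\left(-3,3 \right)},9 \right)} \left(-70\right) = - \frac{32}{-54} \left(-70\right) = \left(-32\right) \left(- \frac{1}{54}\right) \left(-70\right) = \frac{16}{27} \left(-70\right) = - \frac{1120}{27}$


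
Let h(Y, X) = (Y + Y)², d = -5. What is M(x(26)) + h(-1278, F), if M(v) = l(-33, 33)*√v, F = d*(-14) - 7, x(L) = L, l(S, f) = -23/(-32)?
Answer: 6533136 + 23*√26/32 ≈ 6.5331e+6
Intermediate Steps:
l(S, f) = 23/32 (l(S, f) = -23*(-1/32) = 23/32)
F = 63 (F = -5*(-14) - 7 = 70 - 7 = 63)
M(v) = 23*√v/32
h(Y, X) = 4*Y² (h(Y, X) = (2*Y)² = 4*Y²)
M(x(26)) + h(-1278, F) = 23*√26/32 + 4*(-1278)² = 23*√26/32 + 4*1633284 = 23*√26/32 + 6533136 = 6533136 + 23*√26/32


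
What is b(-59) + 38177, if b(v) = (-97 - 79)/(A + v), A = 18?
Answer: 1565433/41 ≈ 38181.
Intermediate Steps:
b(v) = -176/(18 + v) (b(v) = (-97 - 79)/(18 + v) = -176/(18 + v))
b(-59) + 38177 = -176/(18 - 59) + 38177 = -176/(-41) + 38177 = -176*(-1/41) + 38177 = 176/41 + 38177 = 1565433/41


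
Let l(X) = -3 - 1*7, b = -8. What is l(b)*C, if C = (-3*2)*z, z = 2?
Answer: 120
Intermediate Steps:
l(X) = -10 (l(X) = -3 - 7 = -10)
C = -12 (C = -3*2*2 = -6*2 = -12)
l(b)*C = -10*(-12) = 120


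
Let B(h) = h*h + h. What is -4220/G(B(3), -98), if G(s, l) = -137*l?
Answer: -2110/6713 ≈ -0.31432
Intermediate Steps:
B(h) = h + h² (B(h) = h² + h = h + h²)
-4220/G(B(3), -98) = -4220/((-137*(-98))) = -4220/13426 = -4220*1/13426 = -2110/6713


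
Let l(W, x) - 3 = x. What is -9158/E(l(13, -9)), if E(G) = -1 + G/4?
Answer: 18316/5 ≈ 3663.2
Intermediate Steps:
l(W, x) = 3 + x
E(G) = -1 + G/4
-9158/E(l(13, -9)) = -9158/(-1 + (3 - 9)/4) = -9158/(-1 + (1/4)*(-6)) = -9158/(-1 - 3/2) = -9158/(-5/2) = -9158*(-2/5) = 18316/5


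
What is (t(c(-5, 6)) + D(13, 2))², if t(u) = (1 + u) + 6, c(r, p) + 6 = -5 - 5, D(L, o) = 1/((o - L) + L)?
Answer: 289/4 ≈ 72.250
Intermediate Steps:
D(L, o) = 1/o
c(r, p) = -16 (c(r, p) = -6 + (-5 - 5) = -6 - 10 = -16)
t(u) = 7 + u
(t(c(-5, 6)) + D(13, 2))² = ((7 - 16) + 1/2)² = (-9 + ½)² = (-17/2)² = 289/4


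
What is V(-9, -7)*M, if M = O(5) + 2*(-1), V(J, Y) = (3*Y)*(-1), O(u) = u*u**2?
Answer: 2583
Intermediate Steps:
O(u) = u**3
V(J, Y) = -3*Y
M = 123 (M = 5**3 + 2*(-1) = 125 - 2 = 123)
V(-9, -7)*M = -3*(-7)*123 = 21*123 = 2583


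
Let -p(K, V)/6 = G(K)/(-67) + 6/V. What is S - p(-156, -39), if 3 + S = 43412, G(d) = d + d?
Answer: 37832771/871 ≈ 43436.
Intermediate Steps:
G(d) = 2*d
p(K, V) = -36/V + 12*K/67 (p(K, V) = -6*((2*K)/(-67) + 6/V) = -6*((2*K)*(-1/67) + 6/V) = -6*(-2*K/67 + 6/V) = -6*(6/V - 2*K/67) = -36/V + 12*K/67)
S = 43409 (S = -3 + 43412 = 43409)
S - p(-156, -39) = 43409 - (-36/(-39) + (12/67)*(-156)) = 43409 - (-36*(-1/39) - 1872/67) = 43409 - (12/13 - 1872/67) = 43409 - 1*(-23532/871) = 43409 + 23532/871 = 37832771/871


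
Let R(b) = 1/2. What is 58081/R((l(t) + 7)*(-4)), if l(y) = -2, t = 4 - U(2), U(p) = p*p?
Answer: 116162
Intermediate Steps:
U(p) = p²
t = 0 (t = 4 - 1*2² = 4 - 1*4 = 4 - 4 = 0)
R(b) = ½
58081/R((l(t) + 7)*(-4)) = 58081/(½) = 58081*2 = 116162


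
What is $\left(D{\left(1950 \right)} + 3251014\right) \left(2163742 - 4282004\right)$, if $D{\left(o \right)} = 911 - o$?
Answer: $-6884298543450$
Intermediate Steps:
$\left(D{\left(1950 \right)} + 3251014\right) \left(2163742 - 4282004\right) = \left(\left(911 - 1950\right) + 3251014\right) \left(2163742 - 4282004\right) = \left(\left(911 - 1950\right) + 3251014\right) \left(-2118262\right) = \left(-1039 + 3251014\right) \left(-2118262\right) = 3249975 \left(-2118262\right) = -6884298543450$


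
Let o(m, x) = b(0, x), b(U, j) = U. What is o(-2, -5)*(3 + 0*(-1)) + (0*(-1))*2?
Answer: 0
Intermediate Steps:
o(m, x) = 0
o(-2, -5)*(3 + 0*(-1)) + (0*(-1))*2 = 0*(3 + 0*(-1)) + (0*(-1))*2 = 0*(3 + 0) + 0*2 = 0*3 + 0 = 0 + 0 = 0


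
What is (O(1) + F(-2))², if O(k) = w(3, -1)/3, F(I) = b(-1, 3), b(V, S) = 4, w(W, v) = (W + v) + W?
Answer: 289/9 ≈ 32.111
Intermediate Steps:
w(W, v) = v + 2*W
F(I) = 4
O(k) = 5/3 (O(k) = (-1 + 2*3)/3 = (-1 + 6)*(⅓) = 5*(⅓) = 5/3)
(O(1) + F(-2))² = (5/3 + 4)² = (17/3)² = 289/9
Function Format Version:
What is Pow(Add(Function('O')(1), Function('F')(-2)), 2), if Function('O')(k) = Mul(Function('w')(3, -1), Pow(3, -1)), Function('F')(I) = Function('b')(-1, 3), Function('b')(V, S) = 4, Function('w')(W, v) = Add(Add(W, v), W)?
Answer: Rational(289, 9) ≈ 32.111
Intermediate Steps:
Function('w')(W, v) = Add(v, Mul(2, W))
Function('F')(I) = 4
Function('O')(k) = Rational(5, 3) (Function('O')(k) = Mul(Add(-1, Mul(2, 3)), Pow(3, -1)) = Mul(Add(-1, 6), Rational(1, 3)) = Mul(5, Rational(1, 3)) = Rational(5, 3))
Pow(Add(Function('O')(1), Function('F')(-2)), 2) = Pow(Add(Rational(5, 3), 4), 2) = Pow(Rational(17, 3), 2) = Rational(289, 9)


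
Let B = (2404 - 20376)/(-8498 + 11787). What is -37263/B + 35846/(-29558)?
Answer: 1810962673297/265608188 ≈ 6818.2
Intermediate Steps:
B = -17972/3289 ≈ -5.4643
-37263/B + 35846/(-29558) = -37263/(-17972/3289) + 35846/(-29558) = -37263*(-3289/17972) + 35846*(-1/29558) = 122558007/17972 - 17923/14779 = 1810962673297/265608188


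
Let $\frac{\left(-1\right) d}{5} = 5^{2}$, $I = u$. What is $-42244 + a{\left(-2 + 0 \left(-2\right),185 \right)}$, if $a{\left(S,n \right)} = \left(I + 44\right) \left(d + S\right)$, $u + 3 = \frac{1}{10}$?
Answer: $- \frac{474637}{10} \approx -47464.0$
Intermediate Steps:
$u = - \frac{29}{10}$ ($u = -3 + \frac{1}{10} = - \frac{29}{10} \approx -2.9$)
$I = - \frac{29}{10} \approx -2.9$
$d = -125$ ($d = - 5 \cdot 5^{2} = \left(-5\right) 25 = -125$)
$a{\left(S,n \right)} = - \frac{10275}{2} + \frac{411 S}{10}$ ($a{\left(S,n \right)} = \left(- \frac{29}{10} + 44\right) \left(-125 + S\right) = \frac{411 \left(-125 + S\right)}{10} = - \frac{10275}{2} + \frac{411 S}{10}$)
$-42244 + a{\left(-2 + 0 \left(-2\right),185 \right)} = -42244 - \left(\frac{10275}{2} - \frac{411 \left(-2 + 0 \left(-2\right)\right)}{10}\right) = -42244 - \left(\frac{10275}{2} - \frac{411 \left(-2 + 0\right)}{10}\right) = -42244 + \left(- \frac{10275}{2} + \frac{411}{10} \left(-2\right)\right) = -42244 - \frac{52197}{10} = - \frac{474637}{10}$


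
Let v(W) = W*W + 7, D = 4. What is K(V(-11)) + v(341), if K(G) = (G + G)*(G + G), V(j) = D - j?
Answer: 117188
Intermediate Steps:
V(j) = 4 - j
v(W) = 7 + W² (v(W) = W² + 7 = 7 + W²)
K(G) = 4*G² (K(G) = (2*G)*(2*G) = 4*G²)
K(V(-11)) + v(341) = 4*(4 - 1*(-11))² + (7 + 341²) = 4*(4 + 11)² + (7 + 116281) = 4*15² + 116288 = 4*225 + 116288 = 900 + 116288 = 117188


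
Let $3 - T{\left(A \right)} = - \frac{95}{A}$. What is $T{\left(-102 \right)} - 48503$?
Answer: $- \frac{4947095}{102} \approx -48501.0$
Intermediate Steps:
$T{\left(A \right)} = 3 + \frac{95}{A}$ ($T{\left(A \right)} = 3 - - \frac{95}{A} = 3 + \frac{95}{A}$)
$T{\left(-102 \right)} - 48503 = \left(3 + \frac{95}{-102}\right) - 48503 = \left(3 + 95 \left(- \frac{1}{102}\right)\right) - 48503 = \left(3 - \frac{95}{102}\right) - 48503 = \frac{211}{102} - 48503 = - \frac{4947095}{102}$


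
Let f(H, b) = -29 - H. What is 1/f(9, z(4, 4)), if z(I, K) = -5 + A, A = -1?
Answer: -1/38 ≈ -0.026316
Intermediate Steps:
z(I, K) = -6 (z(I, K) = -5 - 1 = -6)
1/f(9, z(4, 4)) = 1/(-29 - 1*9) = 1/(-29 - 9) = 1/(-38) = -1/38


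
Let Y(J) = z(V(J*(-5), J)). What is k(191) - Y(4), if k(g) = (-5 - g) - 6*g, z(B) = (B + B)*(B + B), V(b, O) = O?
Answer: -1406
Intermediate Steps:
z(B) = 4*B² (z(B) = (2*B)*(2*B) = 4*B²)
k(g) = -5 - 7*g
Y(J) = 4*J²
k(191) - Y(4) = (-5 - 7*191) - 4*4² = (-5 - 1337) - 4*16 = -1342 - 1*64 = -1342 - 64 = -1406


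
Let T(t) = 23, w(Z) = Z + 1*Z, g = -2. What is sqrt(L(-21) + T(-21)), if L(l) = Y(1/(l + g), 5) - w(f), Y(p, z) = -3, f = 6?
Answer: 2*sqrt(2) ≈ 2.8284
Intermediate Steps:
w(Z) = 2*Z (w(Z) = Z + Z = 2*Z)
L(l) = -15 (L(l) = -3 - 2*6 = -3 - 1*12 = -3 - 12 = -15)
sqrt(L(-21) + T(-21)) = sqrt(-15 + 23) = sqrt(8) = 2*sqrt(2)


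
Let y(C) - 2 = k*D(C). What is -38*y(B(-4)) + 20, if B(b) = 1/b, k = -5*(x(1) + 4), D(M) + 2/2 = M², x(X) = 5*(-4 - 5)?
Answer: 57977/8 ≈ 7247.1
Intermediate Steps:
x(X) = -45 (x(X) = 5*(-9) = -45)
D(M) = -1 + M²
k = 205 (k = -5*(-45 + 4) = -5*(-41) = 205)
y(C) = -203 + 205*C² (y(C) = 2 + 205*(-1 + C²) = 2 + (-205 + 205*C²) = -203 + 205*C²)
-38*y(B(-4)) + 20 = -38*(-203 + 205*(1/(-4))²) + 20 = -38*(-203 + 205*(-¼)²) + 20 = -38*(-203 + 205*(1/16)) + 20 = -38*(-203 + 205/16) + 20 = -38*(-3043/16) + 20 = 57817/8 + 20 = 57977/8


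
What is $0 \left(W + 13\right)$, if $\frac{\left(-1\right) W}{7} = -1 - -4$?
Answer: $0$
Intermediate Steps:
$W = -21$ ($W = - 7 \left(-1 - -4\right) = - 7 \left(-1 + 4\right) = \left(-7\right) 3 = -21$)
$0 \left(W + 13\right) = 0 \left(-21 + 13\right) = 0 \left(-8\right) = 0$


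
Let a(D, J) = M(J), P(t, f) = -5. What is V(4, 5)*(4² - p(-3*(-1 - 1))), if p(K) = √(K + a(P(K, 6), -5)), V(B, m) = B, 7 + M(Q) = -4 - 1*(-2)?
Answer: 64 - 4*I*√3 ≈ 64.0 - 6.9282*I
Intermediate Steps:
M(Q) = -9 (M(Q) = -7 + (-4 - 1*(-2)) = -7 + (-4 + 2) = -7 - 2 = -9)
a(D, J) = -9
p(K) = √(-9 + K) (p(K) = √(K - 9) = √(-9 + K))
V(4, 5)*(4² - p(-3*(-1 - 1))) = 4*(4² - √(-9 - 3*(-1 - 1))) = 4*(16 - √(-9 - 3*(-2))) = 4*(16 - √(-9 + 6)) = 4*(16 - √(-3)) = 4*(16 - I*√3) = 64 - 4*I*√3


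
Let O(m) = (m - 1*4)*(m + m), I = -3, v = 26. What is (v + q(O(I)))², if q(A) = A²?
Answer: 3204100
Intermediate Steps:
O(m) = 2*m*(-4 + m) (O(m) = (m - 4)*(2*m) = (-4 + m)*(2*m) = 2*m*(-4 + m))
(v + q(O(I)))² = (26 + (2*(-3)*(-4 - 3))²)² = (26 + (2*(-3)*(-7))²)² = (26 + 42²)² = (26 + 1764)² = 1790² = 3204100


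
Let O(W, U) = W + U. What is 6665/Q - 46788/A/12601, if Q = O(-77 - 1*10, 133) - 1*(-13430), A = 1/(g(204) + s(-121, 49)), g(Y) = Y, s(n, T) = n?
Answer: -52248766639/169811076 ≈ -307.69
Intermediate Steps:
O(W, U) = U + W
A = 1/83 (A = 1/(204 - 121) = 1/83 ≈ 0.012048)
Q = 13476 (Q = (133 + (-77 - 1*10)) - 1*(-13430) = (133 + (-77 - 10)) + 13430 = (133 - 87) + 13430 = 46 + 13430 = 13476)
6665/Q - 46788/A/12601 = 6665/13476 - 46788/1/83/12601 = 6665*(1/13476) - 46788*83*(1/12601) = 6665/13476 - 3883404*1/12601 = 6665/13476 - 3883404/12601 = -52248766639/169811076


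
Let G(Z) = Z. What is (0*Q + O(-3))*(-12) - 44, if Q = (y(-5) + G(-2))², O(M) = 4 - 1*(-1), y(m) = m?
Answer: -104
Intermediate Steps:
O(M) = 5 (O(M) = 4 + 1 = 5)
Q = 49 (Q = (-5 - 2)² = (-7)² = 49)
(0*Q + O(-3))*(-12) - 44 = (0*49 + 5)*(-12) - 44 = (0 + 5)*(-12) - 44 = 5*(-12) - 44 = -60 - 44 = -104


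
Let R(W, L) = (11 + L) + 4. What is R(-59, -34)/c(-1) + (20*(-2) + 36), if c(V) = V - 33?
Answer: -117/34 ≈ -3.4412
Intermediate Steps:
R(W, L) = 15 + L
c(V) = -33 + V
R(-59, -34)/c(-1) + (20*(-2) + 36) = (15 - 34)/(-33 - 1) + (20*(-2) + 36) = -19/(-34) + (-40 + 36) = -19*(-1/34) - 4 = 19/34 - 4 = -117/34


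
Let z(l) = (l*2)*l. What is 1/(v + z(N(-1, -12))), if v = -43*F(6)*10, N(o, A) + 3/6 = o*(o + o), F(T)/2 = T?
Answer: -2/10311 ≈ -0.00019397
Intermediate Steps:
F(T) = 2*T
N(o, A) = -½ + 2*o² (N(o, A) = -½ + o*(o + o) = -½ + o*(2*o) = -½ + 2*o²)
z(l) = 2*l² (z(l) = (2*l)*l = 2*l²)
v = -5160 (v = -86*6*10 = -43*12*10 = -516*10 = -5160)
1/(v + z(N(-1, -12))) = 1/(-5160 + 2*(-½ + 2*(-1)²)²) = 1/(-5160 + 2*(-½ + 2*1)²) = 1/(-5160 + 2*(-½ + 2)²) = 1/(-5160 + 2*(3/2)²) = 1/(-5160 + 2*(9/4)) = 1/(-5160 + 9/2) = 1/(-10311/2) = -2/10311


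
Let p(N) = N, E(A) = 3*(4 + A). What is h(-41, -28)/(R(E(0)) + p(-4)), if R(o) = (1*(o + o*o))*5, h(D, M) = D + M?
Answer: -69/776 ≈ -0.088917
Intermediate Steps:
E(A) = 12 + 3*A
R(o) = 5*o + 5*o**2 (R(o) = (1*(o + o**2))*5 = (o + o**2)*5 = 5*o + 5*o**2)
h(-41, -28)/(R(E(0)) + p(-4)) = (-41 - 28)/(5*(12 + 3*0)*(1 + (12 + 3*0)) - 4) = -69/(5*(12 + 0)*(1 + (12 + 0)) - 4) = -69/(5*12*(1 + 12) - 4) = -69/(5*12*13 - 4) = -69/(780 - 4) = -69/776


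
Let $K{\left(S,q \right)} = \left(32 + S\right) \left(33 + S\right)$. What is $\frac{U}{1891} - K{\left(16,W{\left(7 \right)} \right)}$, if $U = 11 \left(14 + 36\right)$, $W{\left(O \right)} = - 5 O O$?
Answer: $- \frac{4447082}{1891} \approx -2351.7$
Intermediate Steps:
$W{\left(O \right)} = - 5 O^{2}$
$U = 550$ ($U = 11 \cdot 50 = 550$)
$\frac{U}{1891} - K{\left(16,W{\left(7 \right)} \right)} = \frac{550}{1891} - \left(1056 + 16^{2} + 65 \cdot 16\right) = 550 \cdot \frac{1}{1891} - \left(1056 + 256 + 1040\right) = \frac{550}{1891} - 2352 = - \frac{4447082}{1891}$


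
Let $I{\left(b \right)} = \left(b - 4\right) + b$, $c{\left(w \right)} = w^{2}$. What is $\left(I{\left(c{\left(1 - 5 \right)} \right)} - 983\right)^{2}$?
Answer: $912025$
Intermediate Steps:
$I{\left(b \right)} = -4 + 2 b$ ($I{\left(b \right)} = \left(-4 + b\right) + b = -4 + 2 b$)
$\left(I{\left(c{\left(1 - 5 \right)} \right)} - 983\right)^{2} = \left(\left(-4 + 2 \left(1 - 5\right)^{2}\right) - 983\right)^{2} = \left(\left(-4 + 2 \left(-4\right)^{2}\right) - 983\right)^{2} = \left(\left(-4 + 2 \cdot 16\right) - 983\right)^{2} = \left(\left(-4 + 32\right) - 983\right)^{2} = \left(28 - 983\right)^{2} = \left(-955\right)^{2} = 912025$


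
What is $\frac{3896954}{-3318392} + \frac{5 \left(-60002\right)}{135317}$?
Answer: $- \frac{15539539881}{4581988268} \approx -3.3914$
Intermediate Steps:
$\frac{3896954}{-3318392} + \frac{5 \left(-60002\right)}{135317} = 3896954 \left(- \frac{1}{3318392}\right) - \frac{300010}{135317} = - \frac{1948477}{1659196} - \frac{300010}{135317} = - \frac{15539539881}{4581988268}$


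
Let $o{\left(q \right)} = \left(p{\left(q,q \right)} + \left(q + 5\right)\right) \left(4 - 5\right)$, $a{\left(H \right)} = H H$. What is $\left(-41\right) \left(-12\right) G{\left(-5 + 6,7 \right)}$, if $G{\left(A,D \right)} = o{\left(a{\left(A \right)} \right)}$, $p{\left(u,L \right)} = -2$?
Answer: $-1968$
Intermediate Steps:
$a{\left(H \right)} = H^{2}$
$o{\left(q \right)} = -3 - q$ ($o{\left(q \right)} = \left(-2 + \left(q + 5\right)\right) \left(4 - 5\right) = \left(-2 + \left(5 + q\right)\right) \left(-1\right) = \left(3 + q\right) \left(-1\right) = -3 - q$)
$G{\left(A,D \right)} = -3 - A^{2}$
$\left(-41\right) \left(-12\right) G{\left(-5 + 6,7 \right)} = \left(-41\right) \left(-12\right) \left(-3 - \left(-5 + 6\right)^{2}\right) = 492 \left(-3 - 1^{2}\right) = 492 \left(-3 - 1\right) = 492 \left(-4\right) = -1968$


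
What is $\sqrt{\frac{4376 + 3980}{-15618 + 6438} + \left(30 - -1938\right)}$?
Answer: $\frac{\sqrt{1151190105}}{765} \approx 44.352$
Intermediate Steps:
$\sqrt{\frac{4376 + 3980}{-15618 + 6438} + \left(30 - -1938\right)} = \sqrt{\frac{8356}{-9180} + \left(30 + 1938\right)} = \sqrt{8356 \left(- \frac{1}{9180}\right) + 1968} = \sqrt{- \frac{2089}{2295} + 1968} = \sqrt{\frac{4514471}{2295}} = \frac{\sqrt{1151190105}}{765}$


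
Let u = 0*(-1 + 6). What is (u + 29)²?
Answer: 841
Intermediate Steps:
u = 0 (u = 0*5 = 0)
(u + 29)² = (0 + 29)² = 29² = 841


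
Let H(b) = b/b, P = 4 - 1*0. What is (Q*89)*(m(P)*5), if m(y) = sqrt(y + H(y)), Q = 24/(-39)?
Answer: -3560*sqrt(5)/13 ≈ -612.34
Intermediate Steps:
P = 4 (P = 4 + 0 = 4)
Q = -8/13 (Q = 24*(-1/39) = -8/13 ≈ -0.61539)
H(b) = 1
m(y) = sqrt(1 + y) (m(y) = sqrt(y + 1) = sqrt(1 + y))
(Q*89)*(m(P)*5) = (-8/13*89)*(sqrt(1 + 4)*5) = -712*sqrt(5)*5/13 = -3560*sqrt(5)/13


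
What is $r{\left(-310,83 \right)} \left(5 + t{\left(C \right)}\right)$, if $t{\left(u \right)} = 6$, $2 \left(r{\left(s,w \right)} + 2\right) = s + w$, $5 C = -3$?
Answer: $- \frac{2541}{2} \approx -1270.5$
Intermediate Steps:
$C = - \frac{3}{5}$ ($C = \frac{1}{5} \left(-3\right) = - \frac{3}{5} \approx -0.6$)
$r{\left(s,w \right)} = -2 + \frac{s}{2} + \frac{w}{2}$ ($r{\left(s,w \right)} = -2 + \frac{s + w}{2} = -2 + \left(\frac{s}{2} + \frac{w}{2}\right) = -2 + \frac{s}{2} + \frac{w}{2}$)
$r{\left(-310,83 \right)} \left(5 + t{\left(C \right)}\right) = \left(-2 + \frac{1}{2} \left(-310\right) + \frac{1}{2} \cdot 83\right) \left(5 + 6\right) = \left(-2 - 155 + \frac{83}{2}\right) 11 = \left(- \frac{231}{2}\right) 11 = - \frac{2541}{2}$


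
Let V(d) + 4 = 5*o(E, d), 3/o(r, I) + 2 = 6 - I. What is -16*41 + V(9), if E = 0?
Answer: -663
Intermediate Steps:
o(r, I) = 3/(4 - I) (o(r, I) = 3/(-2 + (6 - I)) = 3/(4 - I))
V(d) = -4 - 15/(-4 + d) (V(d) = -4 + 5*(-3/(-4 + d)) = -4 - 15/(-4 + d))
-16*41 + V(9) = -16*41 + (1 - 4*9)/(-4 + 9) = -656 + (1 - 36)/5 = -656 + (1/5)*(-35) = -656 - 7 = -663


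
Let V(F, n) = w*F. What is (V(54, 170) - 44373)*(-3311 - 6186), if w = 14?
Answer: 414230649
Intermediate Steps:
V(F, n) = 14*F
(V(54, 170) - 44373)*(-3311 - 6186) = (14*54 - 44373)*(-3311 - 6186) = (756 - 44373)*(-9497) = -43617*(-9497) = 414230649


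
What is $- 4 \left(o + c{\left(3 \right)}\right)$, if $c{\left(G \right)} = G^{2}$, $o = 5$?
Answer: $-56$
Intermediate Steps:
$- 4 \left(o + c{\left(3 \right)}\right) = - 4 \left(5 + 3^{2}\right) = - 4 \left(5 + 9\right) = \left(-4\right) 14 = -56$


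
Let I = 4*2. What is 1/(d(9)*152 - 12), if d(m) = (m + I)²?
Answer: 1/43916 ≈ 2.2771e-5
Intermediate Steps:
I = 8
d(m) = (8 + m)² (d(m) = (m + 8)² = (8 + m)²)
1/(d(9)*152 - 12) = 1/((8 + 9)²*152 - 12) = 1/(17²*152 - 12) = 1/(289*152 - 12) = 1/(43928 - 12) = 1/43916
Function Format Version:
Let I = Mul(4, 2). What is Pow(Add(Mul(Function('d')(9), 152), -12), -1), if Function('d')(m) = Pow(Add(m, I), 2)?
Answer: Rational(1, 43916) ≈ 2.2771e-5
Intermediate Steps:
I = 8
Function('d')(m) = Pow(Add(8, m), 2) (Function('d')(m) = Pow(Add(m, 8), 2) = Pow(Add(8, m), 2))
Pow(Add(Mul(Function('d')(9), 152), -12), -1) = Pow(Add(Mul(Pow(Add(8, 9), 2), 152), -12), -1) = Pow(Add(Mul(Pow(17, 2), 152), -12), -1) = Pow(Add(Mul(289, 152), -12), -1) = Pow(Add(43928, -12), -1) = Pow(43916, -1) = Rational(1, 43916)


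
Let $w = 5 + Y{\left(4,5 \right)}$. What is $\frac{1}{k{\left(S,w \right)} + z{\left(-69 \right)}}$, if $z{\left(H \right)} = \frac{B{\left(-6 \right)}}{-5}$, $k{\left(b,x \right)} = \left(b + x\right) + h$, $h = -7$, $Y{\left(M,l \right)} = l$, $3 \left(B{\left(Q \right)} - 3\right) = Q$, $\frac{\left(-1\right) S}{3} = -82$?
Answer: $\frac{5}{1244} \approx 0.0040193$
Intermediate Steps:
$S = 246$ ($S = \left(-3\right) \left(-82\right) = 246$)
$B{\left(Q \right)} = 3 + \frac{Q}{3}$
$w = 10$ ($w = 5 + 5 = 10$)
$k{\left(b,x \right)} = -7 + b + x$ ($k{\left(b,x \right)} = \left(b + x\right) - 7 = -7 + b + x$)
$z{\left(H \right)} = - \frac{1}{5}$ ($z{\left(H \right)} = \frac{3 + \frac{1}{3} \left(-6\right)}{-5} = \left(3 - 2\right) \left(- \frac{1}{5}\right) = 1 \left(- \frac{1}{5}\right) = - \frac{1}{5}$)
$\frac{1}{k{\left(S,w \right)} + z{\left(-69 \right)}} = \frac{1}{\left(-7 + 246 + 10\right) - \frac{1}{5}} = \frac{1}{249 - \frac{1}{5}} = \frac{1}{\frac{1244}{5}} = \frac{5}{1244}$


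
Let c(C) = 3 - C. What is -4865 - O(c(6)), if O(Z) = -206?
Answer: -4659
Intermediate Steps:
-4865 - O(c(6)) = -4865 - 1*(-206) = -4865 + 206 = -4659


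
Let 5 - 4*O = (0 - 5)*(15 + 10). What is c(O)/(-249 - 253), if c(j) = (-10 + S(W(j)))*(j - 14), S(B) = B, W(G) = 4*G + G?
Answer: -11285/2008 ≈ -5.6200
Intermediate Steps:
W(G) = 5*G
O = 65/2 (O = 5/4 - (0 - 5)*(15 + 10)/4 = 5/4 - (-5)*25/4 = 5/4 - ¼*(-125) = 5/4 + 125/4 = 65/2 ≈ 32.500)
c(j) = (-14 + j)*(-10 + 5*j) (c(j) = (-10 + 5*j)*(j - 14) = (-10 + 5*j)*(-14 + j) = (-14 + j)*(-10 + 5*j))
c(O)/(-249 - 253) = (140 - 80*65/2 + 5*(65/2)²)/(-249 - 253) = (140 - 2600 + 5*(4225/4))/(-502) = (140 - 2600 + 21125/4)*(-1/502) = (11285/4)*(-1/502) = -11285/2008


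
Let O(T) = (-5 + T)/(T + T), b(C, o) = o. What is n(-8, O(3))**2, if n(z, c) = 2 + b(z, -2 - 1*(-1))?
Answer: 1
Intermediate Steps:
O(T) = (-5 + T)/(2*T) (O(T) = (-5 + T)/((2*T)) = (-5 + T)*(1/(2*T)) = (-5 + T)/(2*T))
n(z, c) = 1 (n(z, c) = 2 + (-2 - 1*(-1)) = 2 + (-2 + 1) = 2 - 1 = 1)
n(-8, O(3))**2 = 1**2 = 1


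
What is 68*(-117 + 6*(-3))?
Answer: -9180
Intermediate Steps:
68*(-117 + 6*(-3)) = 68*(-117 - 18) = 68*(-135) = -9180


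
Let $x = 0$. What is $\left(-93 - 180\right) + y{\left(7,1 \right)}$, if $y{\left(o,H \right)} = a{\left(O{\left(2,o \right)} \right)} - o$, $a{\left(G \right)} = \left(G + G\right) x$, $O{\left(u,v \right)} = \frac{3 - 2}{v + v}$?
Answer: $-280$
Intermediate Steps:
$O{\left(u,v \right)} = \frac{1}{2 v}$ ($O{\left(u,v \right)} = 1 \frac{1}{2 v} = \frac{1}{2 v}$)
$a{\left(G \right)} = 0$ ($a{\left(G \right)} = \left(G + G\right) 0 = 2 G 0 = 0$)
$y{\left(o,H \right)} = - o$ ($y{\left(o,H \right)} = 0 - o = - o$)
$\left(-93 - 180\right) + y{\left(7,1 \right)} = \left(-93 - 180\right) - 7 = -273 - 7 = -280$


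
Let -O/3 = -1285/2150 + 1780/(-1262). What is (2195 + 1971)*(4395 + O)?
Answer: 2487372687933/135665 ≈ 1.8335e+7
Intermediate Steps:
O = 1634601/271330 (O = -3*(-1285/2150 + 1780/(-1262)) = -3*(-1285*1/2150 + 1780*(-1/1262)) = -3*(-257/430 - 890/631) = -3*(-544867/271330) = 1634601/271330 ≈ 6.0244)
(2195 + 1971)*(4395 + O) = (2195 + 1971)*(4395 + 1634601/271330) = 4166*(1194129951/271330) = 2487372687933/135665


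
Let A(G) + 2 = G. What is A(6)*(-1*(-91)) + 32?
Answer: 396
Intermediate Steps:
A(G) = -2 + G
A(6)*(-1*(-91)) + 32 = (-2 + 6)*(-1*(-91)) + 32 = 4*91 + 32 = 364 + 32 = 396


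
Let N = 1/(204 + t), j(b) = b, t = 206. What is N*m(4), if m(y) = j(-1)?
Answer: -1/410 ≈ -0.0024390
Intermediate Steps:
m(y) = -1
N = 1/410 (N = 1/(204 + 206) = 1/410 ≈ 0.0024390)
N*m(4) = (1/410)*(-1) = -1/410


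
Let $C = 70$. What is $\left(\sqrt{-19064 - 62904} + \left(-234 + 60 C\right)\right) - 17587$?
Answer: $-13621 + 4 i \sqrt{5123} \approx -13621.0 + 286.3 i$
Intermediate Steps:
$\left(\sqrt{-19064 - 62904} + \left(-234 + 60 C\right)\right) - 17587 = \left(\sqrt{-19064 - 62904} + \left(-234 + 60 \cdot 70\right)\right) - 17587 = \left(\sqrt{-81968} + \left(-234 + 4200\right)\right) - 17587 = \left(4 i \sqrt{5123} + 3966\right) - 17587 = \left(3966 + 4 i \sqrt{5123}\right) - 17587 = -13621 + 4 i \sqrt{5123}$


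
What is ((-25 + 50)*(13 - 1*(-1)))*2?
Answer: 700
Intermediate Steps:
((-25 + 50)*(13 - 1*(-1)))*2 = (25*(13 + 1))*2 = (25*14)*2 = 350*2 = 700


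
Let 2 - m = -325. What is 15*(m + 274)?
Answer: 9015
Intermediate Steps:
m = 327 (m = 2 - 1*(-325) = 2 + 325 = 327)
15*(m + 274) = 15*(327 + 274) = 15*601 = 9015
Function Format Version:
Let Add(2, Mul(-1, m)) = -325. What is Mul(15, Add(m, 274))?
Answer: 9015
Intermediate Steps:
m = 327 (m = Add(2, Mul(-1, -325)) = Add(2, 325) = 327)
Mul(15, Add(m, 274)) = Mul(15, Add(327, 274)) = Mul(15, 601) = 9015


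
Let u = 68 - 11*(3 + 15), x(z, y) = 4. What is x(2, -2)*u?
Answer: -520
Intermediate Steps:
u = -130 (u = 68 - 11*18 = 68 - 1*198 = 68 - 198 = -130)
x(2, -2)*u = 4*(-130) = -520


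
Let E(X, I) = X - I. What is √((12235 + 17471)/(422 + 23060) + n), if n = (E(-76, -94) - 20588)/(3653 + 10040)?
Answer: I*√6130180276142633/160769513 ≈ 0.487*I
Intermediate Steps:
n = -20570/13693 (n = ((-76 - 1*(-94)) - 20588)/(3653 + 10040) = ((-76 + 94) - 20588)/13693 = (18 - 20588)*(1/13693) = -20570*1/13693 = -20570/13693 ≈ -1.5022)
√((12235 + 17471)/(422 + 23060) + n) = √((12235 + 17471)/(422 + 23060) - 20570/13693) = √(29706/23482 - 20570/13693) = √(29706*(1/23482) - 20570/13693) = √(14853/11741 - 20570/13693) = √(-38130241/160769513) = I*√6130180276142633/160769513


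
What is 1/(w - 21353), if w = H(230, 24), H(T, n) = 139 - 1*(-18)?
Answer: -1/21196 ≈ -4.7179e-5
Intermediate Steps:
H(T, n) = 157 (H(T, n) = 139 + 18 = 157)
w = 157
1/(w - 21353) = 1/(157 - 21353) = 1/(-21196) = -1/21196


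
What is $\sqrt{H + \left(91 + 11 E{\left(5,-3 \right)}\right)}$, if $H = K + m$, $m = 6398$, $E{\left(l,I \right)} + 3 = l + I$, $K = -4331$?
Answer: $\sqrt{2147} \approx 46.336$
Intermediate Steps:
$E{\left(l,I \right)} = -3 + I + l$ ($E{\left(l,I \right)} = -3 + \left(l + I\right) = -3 + \left(I + l\right) = -3 + I + l$)
$H = 2067$ ($H = -4331 + 6398 = 2067$)
$\sqrt{H + \left(91 + 11 E{\left(5,-3 \right)}\right)} = \sqrt{2067 + \left(91 + 11 \left(-3 - 3 + 5\right)\right)} = \sqrt{2067 + \left(91 + 11 \left(-1\right)\right)} = \sqrt{2067 + \left(91 - 11\right)} = \sqrt{2067 + 80} = \sqrt{2147}$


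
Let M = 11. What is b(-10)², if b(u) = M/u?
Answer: 121/100 ≈ 1.2100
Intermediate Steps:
b(u) = 11/u
b(-10)² = (11/(-10))² = (11*(-⅒))² = (-11/10)² = 121/100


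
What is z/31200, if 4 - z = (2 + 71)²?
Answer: -71/416 ≈ -0.17067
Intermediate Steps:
z = -5325 (z = 4 - (2 + 71)² = 4 - 1*73² = 4 - 1*5329 = 4 - 5329 = -5325)
z/31200 = -5325/31200 = -5325*1/31200 = -71/416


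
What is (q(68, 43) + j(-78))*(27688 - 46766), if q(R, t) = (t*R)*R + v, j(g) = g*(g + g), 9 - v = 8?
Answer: -4025477078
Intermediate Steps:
v = 1 (v = 9 - 1*8 = 9 - 8 = 1)
j(g) = 2*g² (j(g) = g*(2*g) = 2*g²)
q(R, t) = 1 + t*R² (q(R, t) = (t*R)*R + 1 = (R*t)*R + 1 = t*R² + 1 = 1 + t*R²)
(q(68, 43) + j(-78))*(27688 - 46766) = ((1 + 43*68²) + 2*(-78)²)*(27688 - 46766) = ((1 + 43*4624) + 2*6084)*(-19078) = ((1 + 198832) + 12168)*(-19078) = (198833 + 12168)*(-19078) = 211001*(-19078) = -4025477078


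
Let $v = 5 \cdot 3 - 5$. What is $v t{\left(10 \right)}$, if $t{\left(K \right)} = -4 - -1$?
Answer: $-30$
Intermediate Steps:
$v = 10$ ($v = 15 - 5 = 10$)
$t{\left(K \right)} = -3$ ($t{\left(K \right)} = -4 + 1 = -3$)
$v t{\left(10 \right)} = 10 \left(-3\right) = -30$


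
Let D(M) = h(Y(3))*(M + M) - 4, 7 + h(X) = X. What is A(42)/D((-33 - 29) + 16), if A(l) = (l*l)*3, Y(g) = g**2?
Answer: -1323/47 ≈ -28.149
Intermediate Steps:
A(l) = 3*l**2 (A(l) = l**2*3 = 3*l**2)
h(X) = -7 + X
D(M) = -4 + 4*M (D(M) = (-7 + 3**2)*(M + M) - 4 = (-7 + 9)*(2*M) - 4 = 2*(2*M) - 4 = 4*M - 4 = -4 + 4*M)
A(42)/D((-33 - 29) + 16) = (3*42**2)/(-4 + 4*((-33 - 29) + 16)) = (3*1764)/(-4 + 4*(-62 + 16)) = 5292/(-4 + 4*(-46)) = 5292/(-4 - 184) = 5292/(-188) = 5292*(-1/188) = -1323/47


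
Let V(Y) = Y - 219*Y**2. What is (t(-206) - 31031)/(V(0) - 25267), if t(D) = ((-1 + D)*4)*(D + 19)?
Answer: -11255/2297 ≈ -4.8999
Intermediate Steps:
t(D) = (-4 + 4*D)*(19 + D)
(t(-206) - 31031)/(V(0) - 25267) = ((-76 + 4*(-206)**2 + 72*(-206)) - 31031)/(0*(1 - 219*0) - 25267) = ((-76 + 4*42436 - 14832) - 31031)/(0*(1 + 0) - 25267) = ((-76 + 169744 - 14832) - 31031)/(0*1 - 25267) = (154836 - 31031)/(0 - 25267) = 123805/(-25267) = 123805*(-1/25267) = -11255/2297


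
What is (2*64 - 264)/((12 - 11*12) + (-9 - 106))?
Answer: 136/235 ≈ 0.57872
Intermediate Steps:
(2*64 - 264)/((12 - 11*12) + (-9 - 106)) = (128 - 264)/((12 - 132) - 115) = -136/(-120 - 115) = -136/(-235) = -136*(-1/235) = 136/235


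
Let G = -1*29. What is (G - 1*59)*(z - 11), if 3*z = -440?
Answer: 41624/3 ≈ 13875.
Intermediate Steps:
z = -440/3 (z = (1/3)*(-440) = -440/3 ≈ -146.67)
G = -29
(G - 1*59)*(z - 11) = (-29 - 1*59)*(-440/3 - 11) = (-29 - 59)*(-473/3) = -88*(-473/3) = 41624/3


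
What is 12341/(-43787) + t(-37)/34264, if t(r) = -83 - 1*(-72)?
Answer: -423333681/1500317768 ≈ -0.28216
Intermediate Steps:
t(r) = -11 (t(r) = -83 + 72 = -11)
12341/(-43787) + t(-37)/34264 = 12341/(-43787) - 11/34264 = 12341*(-1/43787) - 11*1/34264 = -12341/43787 - 11/34264 = -423333681/1500317768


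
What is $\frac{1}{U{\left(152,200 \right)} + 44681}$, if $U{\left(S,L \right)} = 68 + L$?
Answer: $\frac{1}{44949} \approx 2.2247 \cdot 10^{-5}$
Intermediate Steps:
$\frac{1}{U{\left(152,200 \right)} + 44681} = \frac{1}{\left(68 + 200\right) + 44681} = \frac{1}{268 + 44681} = \frac{1}{44949}$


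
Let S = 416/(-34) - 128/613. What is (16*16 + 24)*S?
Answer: -36310400/10421 ≈ -3484.3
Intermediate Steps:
S = -129680/10421 (S = 416*(-1/34) - 128*1/613 = -208/17 - 128/613 = -129680/10421 ≈ -12.444)
(16*16 + 24)*S = (16*16 + 24)*(-129680/10421) = (256 + 24)*(-129680/10421) = 280*(-129680/10421) = -36310400/10421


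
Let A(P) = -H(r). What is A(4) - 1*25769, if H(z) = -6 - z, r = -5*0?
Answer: -25763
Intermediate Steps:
r = 0
A(P) = 6 (A(P) = -(-6 - 1*0) = -(-6 + 0) = -1*(-6) = 6)
A(4) - 1*25769 = 6 - 1*25769 = 6 - 25769 = -25763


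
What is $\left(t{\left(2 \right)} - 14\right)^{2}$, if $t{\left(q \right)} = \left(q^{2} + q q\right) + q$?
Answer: $16$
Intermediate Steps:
$t{\left(q \right)} = q + 2 q^{2}$ ($t{\left(q \right)} = \left(q^{2} + q^{2}\right) + q = 2 q^{2} + q = q + 2 q^{2}$)
$\left(t{\left(2 \right)} - 14\right)^{2} = \left(2 \left(1 + 2 \cdot 2\right) - 14\right)^{2} = \left(2 \left(1 + 4\right) - 14\right)^{2} = \left(2 \cdot 5 - 14\right)^{2} = \left(10 - 14\right)^{2} = \left(-4\right)^{2} = 16$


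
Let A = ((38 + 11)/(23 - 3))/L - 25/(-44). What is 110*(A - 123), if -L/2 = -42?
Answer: -323143/24 ≈ -13464.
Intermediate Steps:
L = 84 (L = -2*(-42) = 84)
A = 1577/2640 (A = ((38 + 11)/(23 - 3))/84 - 25/(-44) = (49/20)*(1/84) - 25*(-1/44) = (49*(1/20))*(1/84) + 25/44 = (49/20)*(1/84) + 25/44 = 7/240 + 25/44 = 1577/2640 ≈ 0.59735)
110*(A - 123) = 110*(1577/2640 - 123) = 110*(-323143/2640) = -323143/24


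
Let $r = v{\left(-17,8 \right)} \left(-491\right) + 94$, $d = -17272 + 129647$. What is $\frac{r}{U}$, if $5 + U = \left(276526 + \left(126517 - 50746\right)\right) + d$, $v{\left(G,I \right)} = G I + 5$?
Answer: $\frac{64415}{464667} \approx 0.13863$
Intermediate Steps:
$v{\left(G,I \right)} = 5 + G I$
$d = 112375$
$r = 64415$ ($r = \left(5 - 136\right) \left(-491\right) + 94 = \left(-131\right) \left(-491\right) + 94 = 64321 + 94 = 64415$)
$U = 464667$ ($U = -5 + \left(\left(276526 + \left(126517 - 50746\right)\right) + 112375\right) = -5 + \left(\left(276526 + 75771\right) + 112375\right) = -5 + \left(352297 + 112375\right) = -5 + 464672 = 464667$)
$\frac{r}{U} = \frac{64415}{464667}$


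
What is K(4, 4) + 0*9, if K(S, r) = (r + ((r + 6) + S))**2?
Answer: 324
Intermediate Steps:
K(S, r) = (6 + S + 2*r)**2 (K(S, r) = (r + ((6 + r) + S))**2 = (r + (6 + S + r))**2 = (6 + S + 2*r)**2)
K(4, 4) + 0*9 = (6 + 4 + 2*4)**2 + 0*9 = (6 + 4 + 8)**2 + 0 = 18**2 + 0 = 324 + 0 = 324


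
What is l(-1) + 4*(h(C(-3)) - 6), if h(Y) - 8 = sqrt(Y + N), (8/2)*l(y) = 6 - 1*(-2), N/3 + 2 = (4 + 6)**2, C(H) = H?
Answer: 10 + 4*sqrt(291) ≈ 78.235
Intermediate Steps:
N = 294 (N = -6 + 3*(4 + 6)**2 = -6 + 3*10**2 = -6 + 3*100 = -6 + 300 = 294)
l(y) = 2 (l(y) = (6 - 1*(-2))/4 = (6 + 2)/4 = (1/4)*8 = 2)
h(Y) = 8 + sqrt(294 + Y) (h(Y) = 8 + sqrt(Y + 294) = 8 + sqrt(294 + Y))
l(-1) + 4*(h(C(-3)) - 6) = 2 + 4*((8 + sqrt(294 - 3)) - 6) = 2 + 4*((8 + sqrt(291)) - 6) = 2 + 4*(2 + sqrt(291)) = 2 + (8 + 4*sqrt(291)) = 10 + 4*sqrt(291)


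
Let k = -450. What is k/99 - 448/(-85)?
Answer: 678/935 ≈ 0.72513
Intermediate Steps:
k/99 - 448/(-85) = -450/99 - 448/(-85) = -450*1/99 - 448*(-1/85) = -50/11 + 448/85 = 678/935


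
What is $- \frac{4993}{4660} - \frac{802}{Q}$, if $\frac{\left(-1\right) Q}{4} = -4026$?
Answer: $- \frac{5259037}{4690290} \approx -1.1213$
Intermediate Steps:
$Q = 16104$ ($Q = \left(-4\right) \left(-4026\right) = 16104$)
$- \frac{4993}{4660} - \frac{802}{Q} = - \frac{4993}{4660} - \frac{802}{16104} = \left(-4993\right) \frac{1}{4660} - \frac{401}{8052} = - \frac{4993}{4660} - \frac{401}{8052} = - \frac{5259037}{4690290}$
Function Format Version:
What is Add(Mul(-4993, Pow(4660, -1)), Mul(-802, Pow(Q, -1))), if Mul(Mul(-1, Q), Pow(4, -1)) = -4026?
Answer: Rational(-5259037, 4690290) ≈ -1.1213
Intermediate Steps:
Q = 16104 (Q = Mul(-4, -4026) = 16104)
Add(Mul(-4993, Pow(4660, -1)), Mul(-802, Pow(Q, -1))) = Add(Mul(-4993, Pow(4660, -1)), Mul(-802, Pow(16104, -1))) = Add(Mul(-4993, Rational(1, 4660)), Mul(-802, Rational(1, 16104))) = Add(Rational(-4993, 4660), Rational(-401, 8052)) = Rational(-5259037, 4690290)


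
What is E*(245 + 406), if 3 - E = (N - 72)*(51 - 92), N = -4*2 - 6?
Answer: -2293473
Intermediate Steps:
N = -14 (N = -8 - 6 = -14)
E = -3523 (E = 3 - (-14 - 72)*(51 - 92) = 3 - (-86)*(-41) = 3 - 1*3526 = 3 - 3526 = -3523)
E*(245 + 406) = -3523*(245 + 406) = -3523*651 = -2293473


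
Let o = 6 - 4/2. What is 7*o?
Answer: 28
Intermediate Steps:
o = 4 (o = 6 - 4/2 = 6 - 4*1/2 = 6 - 2 = 4)
7*o = 7*4 = 28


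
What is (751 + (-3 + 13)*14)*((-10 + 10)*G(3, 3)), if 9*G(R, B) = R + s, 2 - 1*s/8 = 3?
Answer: 0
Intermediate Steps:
s = -8 (s = 16 - 8*3 = 16 - 24 = -8)
G(R, B) = -8/9 + R/9 (G(R, B) = (R - 8)/9 = (-8 + R)/9 = -8/9 + R/9)
(751 + (-3 + 13)*14)*((-10 + 10)*G(3, 3)) = (751 + (-3 + 13)*14)*((-10 + 10)*(-8/9 + (⅑)*3)) = (751 + 10*14)*(0*(-8/9 + ⅓)) = (751 + 140)*(0*(-5/9)) = 891*0 = 0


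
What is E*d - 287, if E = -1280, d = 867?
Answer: -1110047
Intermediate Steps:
E*d - 287 = -1280*867 - 287 = -1109760 - 287 = -1110047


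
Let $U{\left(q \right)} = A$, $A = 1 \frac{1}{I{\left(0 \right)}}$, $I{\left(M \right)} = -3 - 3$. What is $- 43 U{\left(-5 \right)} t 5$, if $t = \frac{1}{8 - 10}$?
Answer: $- \frac{215}{12} \approx -17.917$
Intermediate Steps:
$I{\left(M \right)} = -6$
$A = - \frac{1}{6}$ ($A = 1 \frac{1}{-6} = 1 \left(- \frac{1}{6}\right) = - \frac{1}{6} \approx -0.16667$)
$t = - \frac{1}{2}$ ($t = \frac{1}{-2} = - \frac{1}{2} \approx -0.5$)
$U{\left(q \right)} = - \frac{1}{6}$
$- 43 U{\left(-5 \right)} t 5 = - 43 \left(- \frac{1}{6}\right) \left(- \frac{1}{2}\right) 5 = - 43 \cdot \frac{1}{12} \cdot 5 = \left(-43\right) \frac{5}{12} = - \frac{215}{12}$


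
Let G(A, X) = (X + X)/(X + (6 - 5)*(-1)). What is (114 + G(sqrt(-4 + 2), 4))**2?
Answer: 122500/9 ≈ 13611.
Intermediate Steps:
G(A, X) = 2*X/(-1 + X) (G(A, X) = (2*X)/(X + 1*(-1)) = (2*X)/(X - 1) = (2*X)/(-1 + X) = 2*X/(-1 + X))
(114 + G(sqrt(-4 + 2), 4))**2 = (114 + 2*4/(-1 + 4))**2 = (114 + 2*4/3)**2 = (114 + 2*4*(1/3))**2 = (114 + 8/3)**2 = (350/3)**2 = 122500/9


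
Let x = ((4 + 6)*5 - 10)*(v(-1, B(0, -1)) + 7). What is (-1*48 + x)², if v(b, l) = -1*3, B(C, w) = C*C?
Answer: 12544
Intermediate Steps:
B(C, w) = C²
v(b, l) = -3
x = 160 (x = ((4 + 6)*5 - 10)*(-3 + 7) = (10*5 - 10)*4 = (50 - 10)*4 = 40*4 = 160)
(-1*48 + x)² = (-1*48 + 160)² = (-48 + 160)² = 112² = 12544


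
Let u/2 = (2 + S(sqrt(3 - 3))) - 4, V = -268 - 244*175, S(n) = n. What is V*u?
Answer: 171872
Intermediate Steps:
V = -42968 (V = -268 - 42700 = -42968)
u = -4 (u = 2*((2 + sqrt(3 - 3)) - 4) = 2*((2 + sqrt(0)) - 4) = 2*((2 + 0) - 4) = 2*(2 - 4) = 2*(-2) = -4)
V*u = -42968*(-4) = 171872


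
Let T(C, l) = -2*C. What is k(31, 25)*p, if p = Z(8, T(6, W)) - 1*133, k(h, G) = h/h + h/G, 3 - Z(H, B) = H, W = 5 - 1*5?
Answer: -7728/25 ≈ -309.12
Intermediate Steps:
W = 0 (W = 5 - 5 = 0)
Z(H, B) = 3 - H
k(h, G) = 1 + h/G
p = -138 (p = (3 - 1*8) - 1*133 = (3 - 8) - 133 = -5 - 133 = -138)
k(31, 25)*p = ((25 + 31)/25)*(-138) = ((1/25)*56)*(-138) = (56/25)*(-138) = -7728/25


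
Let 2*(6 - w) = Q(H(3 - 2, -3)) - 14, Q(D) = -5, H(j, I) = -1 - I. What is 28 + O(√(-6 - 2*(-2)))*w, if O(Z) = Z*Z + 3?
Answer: 87/2 ≈ 43.500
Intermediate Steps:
O(Z) = 3 + Z² (O(Z) = Z² + 3 = 3 + Z²)
w = 31/2 (w = 6 - (-5 - 14)/2 = 6 - ½*(-19) = 6 + 19/2 = 31/2 ≈ 15.500)
28 + O(√(-6 - 2*(-2)))*w = 28 + (3 + (√(-6 - 2*(-2)))²)*(31/2) = 28 + (3 + (√(-6 + 4))²)*(31/2) = 28 + (3 + (√(-2))²)*(31/2) = 28 + (3 + (I*√2)²)*(31/2) = 28 + (3 - 2)*(31/2) = 28 + 1*(31/2) = 28 + 31/2 = 87/2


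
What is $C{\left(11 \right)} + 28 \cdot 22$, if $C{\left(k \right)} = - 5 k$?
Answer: $561$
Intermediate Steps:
$C{\left(11 \right)} + 28 \cdot 22 = \left(-5\right) 11 + 28 \cdot 22 = -55 + 616 = 561$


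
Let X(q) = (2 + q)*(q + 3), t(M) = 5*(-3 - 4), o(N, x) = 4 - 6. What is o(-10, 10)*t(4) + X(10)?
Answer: 226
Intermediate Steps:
o(N, x) = -2
t(M) = -35 (t(M) = 5*(-7) = -35)
X(q) = (2 + q)*(3 + q)
o(-10, 10)*t(4) + X(10) = -2*(-35) + (6 + 10² + 5*10) = 70 + (6 + 100 + 50) = 70 + 156 = 226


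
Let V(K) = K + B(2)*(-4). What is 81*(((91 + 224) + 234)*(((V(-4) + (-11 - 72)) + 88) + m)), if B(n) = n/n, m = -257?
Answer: -11561940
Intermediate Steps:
B(n) = 1
V(K) = -4 + K (V(K) = K + 1*(-4) = K - 4 = -4 + K)
81*(((91 + 224) + 234)*(((V(-4) + (-11 - 72)) + 88) + m)) = 81*(((91 + 224) + 234)*((((-4 - 4) + (-11 - 72)) + 88) - 257)) = 81*((315 + 234)*(((-8 - 83) + 88) - 257)) = 81*(549*((-91 + 88) - 257)) = 81*(549*(-3 - 257)) = 81*(549*(-260)) = 81*(-142740) = -11561940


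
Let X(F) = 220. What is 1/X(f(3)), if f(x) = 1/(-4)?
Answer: 1/220 ≈ 0.0045455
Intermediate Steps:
f(x) = -¼
1/X(f(3)) = 1/220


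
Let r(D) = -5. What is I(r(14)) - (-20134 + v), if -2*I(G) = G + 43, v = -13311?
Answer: 33426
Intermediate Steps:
I(G) = -43/2 - G/2 (I(G) = -(G + 43)/2 = -(43 + G)/2 = -43/2 - G/2)
I(r(14)) - (-20134 + v) = (-43/2 - ½*(-5)) - (-20134 - 13311) = (-43/2 + 5/2) - 1*(-33445) = -19 + 33445 = 33426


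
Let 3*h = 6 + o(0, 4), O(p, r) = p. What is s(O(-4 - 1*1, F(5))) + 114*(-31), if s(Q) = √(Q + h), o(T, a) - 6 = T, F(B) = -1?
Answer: -3534 + I ≈ -3534.0 + 1.0*I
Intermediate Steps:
o(T, a) = 6 + T
h = 4 (h = (6 + (6 + 0))/3 = (6 + 6)/3 = (⅓)*12 = 4)
s(Q) = √(4 + Q) (s(Q) = √(Q + 4) = √(4 + Q))
s(O(-4 - 1*1, F(5))) + 114*(-31) = √(4 + (-4 - 1*1)) + 114*(-31) = √(4 + (-4 - 1)) - 3534 = √(4 - 5) - 3534 = √(-1) - 3534 = I - 3534 = -3534 + I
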